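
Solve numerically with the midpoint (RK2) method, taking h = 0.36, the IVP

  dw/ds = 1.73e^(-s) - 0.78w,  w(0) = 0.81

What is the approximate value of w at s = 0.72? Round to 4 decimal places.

Midpoint: k1 = f(s_n, w_n); k2 = f(s_n + h/2, w_n + (h/2)·k1); w_{n+1} = w_n + h·k2.
s=0.000000, w=0.810000:
  k1 = f(0.000000, 0.810000) = 1.098200
  k2 = f(0.180000, 1.007676) = 0.659030
  w ← 0.810000 + 0.36·0.659030 = 1.047251
s=0.360000, w=1.047251:
  k1 = f(0.360000, 1.047251) = 0.390124
  k2 = f(0.540000, 1.117473) = 0.136525
  w ← 1.047251 + 0.36·0.136525 = 1.096400
w(0.72) ≈ 1.0964

1.0964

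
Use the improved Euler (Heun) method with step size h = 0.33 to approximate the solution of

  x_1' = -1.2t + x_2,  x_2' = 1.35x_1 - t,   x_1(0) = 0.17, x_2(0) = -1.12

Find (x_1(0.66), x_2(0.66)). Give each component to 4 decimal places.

-0.8747, -1.5728

Heun on (x_1,x_2): k1 = f(t_n, state_n); k2 = f(t_n + h, state_n + h·k1); state_{n+1} = state_n + (h/2)·(k1 + k2).
0.000000: (0.170000, -1.120000)
  k1 = (-1.120000, 0.229500)
  predictor → (-0.199600, -1.044265)
  k2 = (-1.440265, -0.599460)
  → (-0.252444, -1.181043)
0.330000: (-0.252444, -1.181043)
  k1 = (-1.577043, -0.670799)
  predictor → (-0.772868, -1.402407)
  k2 = (-2.194407, -1.703372)
  → (-0.874733, -1.572782)
(x_1(0.66), x_2(0.66)) ≈ (-0.8747, -1.5728)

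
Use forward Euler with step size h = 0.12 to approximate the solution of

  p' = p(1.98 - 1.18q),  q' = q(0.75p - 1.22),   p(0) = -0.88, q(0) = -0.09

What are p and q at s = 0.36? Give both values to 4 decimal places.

-1.7089, -0.0384

Euler on (p,q): p_{n+1} = p_n + h·p', q_{n+1} = q_n + h·q'.
0.000000: (-0.880000, -0.090000); f=(-1.835856, 0.169200) → (-1.100303, -0.069696)
0.120000: (-1.100303, -0.069696); f=(-2.269090, 0.142544) → (-1.372593, -0.052591)
0.240000: (-1.372593, -0.052591); f=(-2.802914, 0.118300) → (-1.708943, -0.038395)
(p(0.36), q(0.36)) ≈ (-1.7089, -0.0384)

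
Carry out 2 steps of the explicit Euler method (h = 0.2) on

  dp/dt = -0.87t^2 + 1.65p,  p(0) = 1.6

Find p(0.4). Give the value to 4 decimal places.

Euler: p_{n+1} = p_n + h·f(t_n, p_n).
t=0.000000, p=1.600000: f=2.640000 → p ← 1.600000 + 0.2·2.640000 = 2.128000
t=0.200000, p=2.128000: f=3.476400 → p ← 2.128000 + 0.2·3.476400 = 2.823280
p(0.4) ≈ 2.8233

2.8233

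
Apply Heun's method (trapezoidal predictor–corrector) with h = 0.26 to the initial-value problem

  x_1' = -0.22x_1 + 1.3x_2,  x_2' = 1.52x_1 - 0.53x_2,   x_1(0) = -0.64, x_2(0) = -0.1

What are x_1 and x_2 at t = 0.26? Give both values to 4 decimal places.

Heun on (x_1,x_2): k1 = f(t_n, state_n); k2 = f(t_n + h, state_n + h·k1); state_{n+1} = state_n + (h/2)·(k1 + k2).
0.000000: (-0.640000, -0.100000)
  k1 = (0.010800, -0.919800)
  predictor → (-0.637192, -0.339148)
  k2 = (-0.300710, -0.788783)
  → (-0.677688, -0.322116)
(x_1(0.26), x_2(0.26)) ≈ (-0.6777, -0.3221)

-0.6777, -0.3221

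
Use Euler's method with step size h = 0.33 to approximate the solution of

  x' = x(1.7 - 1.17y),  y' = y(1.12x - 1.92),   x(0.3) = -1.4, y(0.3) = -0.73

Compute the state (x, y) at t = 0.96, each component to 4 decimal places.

-3.9175, -0.0647

Euler on (x,y): x_{n+1} = x_n + h·x', y_{n+1} = y_n + h·y'.
0.300000: (-1.400000, -0.730000); f=(-3.575740, 2.546240) → (-2.579994, 0.110259)
0.630000: (-2.579994, 0.110259); f=(-4.053162, -0.530302) → (-3.917538, -0.064740)
(x(0.96), y(0.96)) ≈ (-3.9175, -0.0647)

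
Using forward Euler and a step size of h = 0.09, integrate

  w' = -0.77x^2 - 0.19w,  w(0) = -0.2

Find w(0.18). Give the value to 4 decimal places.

Euler: w_{n+1} = w_n + h·f(x_n, w_n).
x=0.000000, w=-0.200000: f=0.038000 → w ← -0.200000 + 0.09·0.038000 = -0.196580
x=0.090000, w=-0.196580: f=0.031113 → w ← -0.196580 + 0.09·0.031113 = -0.193780
w(0.18) ≈ -0.1938

-0.1938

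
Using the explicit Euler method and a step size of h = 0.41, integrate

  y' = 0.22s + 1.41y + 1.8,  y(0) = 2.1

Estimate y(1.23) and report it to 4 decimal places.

12.1261

Euler: y_{n+1} = y_n + h·f(s_n, y_n).
s=0.000000, y=2.100000: f=4.761000 → y ← 2.100000 + 0.41·4.761000 = 4.052010
s=0.410000, y=4.052010: f=7.603534 → y ← 4.052010 + 0.41·7.603534 = 7.169459
s=0.820000, y=7.169459: f=12.089337 → y ← 7.169459 + 0.41·12.089337 = 12.126087
y(1.23) ≈ 12.1261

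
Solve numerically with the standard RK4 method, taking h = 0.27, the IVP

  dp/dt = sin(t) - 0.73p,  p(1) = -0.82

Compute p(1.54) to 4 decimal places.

-0.1295

RK4: k1 = f(t_n, p_n); k2 = f(t_n + h/2, p_n + (h/2)·k1); k3 = f(t_n + h/2, p_n + (h/2)·k2); k4 = f(t_n + h, p_n + h·k3); p_{n+1} = p_n + (h/6)·(k1 + 2k2 + 2k3 + k4).
t=1.000000, p=-0.820000:
  k1 = f(1.000000, -0.820000) = 1.440071
  k2 = f(1.135000, -0.625590) = 1.363215
  k3 = f(1.135000, -0.635966) = 1.370789
  k4 = f(1.270000, -0.449887) = 1.283518
  p ← -0.820000 + (0.27/6)·(k1 + 2k2 + 2k3 + k4) = -0.451378
t=1.270000, p=-0.451378:
  k1 = f(1.270000, -0.451378) = 1.284607
  k2 = f(1.405000, -0.277956) = 1.189195
  k3 = f(1.405000, -0.290837) = 1.198598
  k4 = f(1.540000, -0.127757) = 1.092788
  p ← -0.451378 + (0.27/6)·(k1 + 2k2 + 2k3 + k4) = -0.129494
p(1.54) ≈ -0.1295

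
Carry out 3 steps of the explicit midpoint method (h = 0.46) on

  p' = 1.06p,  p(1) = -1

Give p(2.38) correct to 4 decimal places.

-4.1459

Midpoint: k1 = f(s_n, p_n); k2 = f(s_n + h/2, p_n + (h/2)·k1); p_{n+1} = p_n + h·k2.
s=1.000000, p=-1.000000:
  k1 = f(1.000000, -1.000000) = -1.060000
  k2 = f(1.230000, -1.243800) = -1.318428
  p ← -1.000000 + 0.46·(-1.318428) = -1.606477
s=1.460000, p=-1.606477:
  k1 = f(1.460000, -1.606477) = -1.702865
  k2 = f(1.690000, -1.998136) = -2.118024
  p ← -1.606477 + 0.46·(-2.118024) = -2.580768
s=1.920000, p=-2.580768:
  k1 = f(1.920000, -2.580768) = -2.735614
  k2 = f(2.150000, -3.209959) = -3.402557
  p ← -2.580768 + 0.46·(-3.402557) = -4.145944
p(2.38) ≈ -4.1459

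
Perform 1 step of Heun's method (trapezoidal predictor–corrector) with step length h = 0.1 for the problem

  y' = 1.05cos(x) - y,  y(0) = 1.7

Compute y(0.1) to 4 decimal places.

Heun: k1 = f(x_n, y_n); k2 = f(x_n + h, y_n + h·k1); y_{n+1} = y_n + (h/2)·(k1 + k2).
x=0.000000, y=1.700000:
  k1 = f(0.000000, 1.700000) = -0.650000
  k2 = f(0.100000, 1.635000) = -0.590246
  y ← 1.700000 + (0.1/2)·(-0.650000 + (-0.590246)) = 1.637988
y(0.1) ≈ 1.6380

1.6380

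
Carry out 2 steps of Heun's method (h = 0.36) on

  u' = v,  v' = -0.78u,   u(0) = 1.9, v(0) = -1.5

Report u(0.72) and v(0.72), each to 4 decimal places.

0.4953, -2.2137

Heun on (u,v): k1 = f(t_n, state_n); k2 = f(t_n + h, state_n + h·k1); state_{n+1} = state_n + (h/2)·(k1 + k2).
0.000000: (1.900000, -1.500000)
  k1 = (-1.500000, -1.482000)
  predictor → (1.360000, -2.033520)
  k2 = (-2.033520, -1.060800)
  → (1.263966, -1.957704)
0.360000: (1.263966, -1.957704)
  k1 = (-1.957704, -0.985894)
  predictor → (0.559193, -2.312626)
  k2 = (-2.312626, -0.436171)
  → (0.495307, -2.213676)
(u(0.72), v(0.72)) ≈ (0.4953, -2.2137)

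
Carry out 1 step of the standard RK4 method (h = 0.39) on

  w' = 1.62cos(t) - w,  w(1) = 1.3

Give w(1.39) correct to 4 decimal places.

1.0648

RK4: k1 = f(t_n, w_n); k2 = f(t_n + h/2, w_n + (h/2)·k1); k3 = f(t_n + h/2, w_n + (h/2)·k2); k4 = f(t_n + h, w_n + h·k3); w_{n+1} = w_n + (h/6)·(k1 + 2k2 + 2k3 + k4).
t=1.000000, w=1.300000:
  k1 = f(1.000000, 1.300000) = -0.424710
  k2 = f(1.195000, 1.217181) = -0.622620
  k3 = f(1.195000, 1.178589) = -0.584027
  k4 = f(1.390000, 1.072229) = -0.780932
  w ← 1.300000 + (0.39/6)·(k1 + 2k2 + 2k3 + k4) = 1.064769
w(1.39) ≈ 1.0648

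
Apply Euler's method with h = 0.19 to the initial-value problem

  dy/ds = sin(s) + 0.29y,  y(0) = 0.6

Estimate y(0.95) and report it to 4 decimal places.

Euler: y_{n+1} = y_n + h·f(s_n, y_n).
s=0.000000, y=0.600000: f=0.174000 → y ← 0.600000 + 0.19·0.174000 = 0.633060
s=0.190000, y=0.633060: f=0.372446 → y ← 0.633060 + 0.19·0.372446 = 0.703825
s=0.380000, y=0.703825: f=0.575030 → y ← 0.703825 + 0.19·0.575030 = 0.813080
s=0.570000, y=0.813080: f=0.775425 → y ← 0.813080 + 0.19·0.775425 = 0.960411
s=0.760000, y=0.960411: f=0.967441 → y ← 0.960411 + 0.19·0.967441 = 1.144225
y(0.95) ≈ 1.1442

1.1442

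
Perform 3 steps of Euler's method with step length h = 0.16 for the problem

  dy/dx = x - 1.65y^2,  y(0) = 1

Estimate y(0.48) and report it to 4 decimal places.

Euler: y_{n+1} = y_n + h·f(x_n, y_n).
x=0.000000, y=1.000000: f=-1.650000 → y ← 1.000000 + 0.16·(-1.650000) = 0.736000
x=0.160000, y=0.736000: f=-0.733798 → y ← 0.736000 + 0.16·(-0.733798) = 0.618592
x=0.320000, y=0.618592: f=-0.311383 → y ← 0.618592 + 0.16·(-0.311383) = 0.568771
y(0.48) ≈ 0.5688

0.5688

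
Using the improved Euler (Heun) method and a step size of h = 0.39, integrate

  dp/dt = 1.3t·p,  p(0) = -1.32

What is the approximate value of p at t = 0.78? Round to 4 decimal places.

Heun: k1 = f(t_n, p_n); k2 = f(t_n + h, p_n + h·k1); p_{n+1} = p_n + (h/2)·(k1 + k2).
t=0.000000, p=-1.320000:
  k1 = f(0.000000, -1.320000) = 0.000000
  k2 = f(0.390000, -1.320000) = -0.669240
  p ← -1.320000 + (0.39/2)·(0.000000 + (-0.669240)) = -1.450502
t=0.390000, p=-1.450502:
  k1 = f(0.390000, -1.450502) = -0.735404
  k2 = f(0.780000, -1.737310) = -1.761632
  p ← -1.450502 + (0.39/2)·(-0.735404 + (-1.761632)) = -1.937424
p(0.78) ≈ -1.9374

-1.9374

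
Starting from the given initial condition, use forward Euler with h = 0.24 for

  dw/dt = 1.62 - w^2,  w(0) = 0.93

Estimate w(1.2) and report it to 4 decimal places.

1.2684

Euler: w_{n+1} = w_n + h·f(t_n, w_n).
t=0.000000, w=0.930000: f=0.755100 → w ← 0.930000 + 0.24·0.755100 = 1.111224
t=0.240000, w=1.111224: f=0.385181 → w ← 1.111224 + 0.24·0.385181 = 1.203667
t=0.480000, w=1.203667: f=0.171185 → w ← 1.203667 + 0.24·0.171185 = 1.244752
t=0.720000, w=1.244752: f=0.070593 → w ← 1.244752 + 0.24·0.070593 = 1.261694
t=0.960000, w=1.261694: f=0.028128 → w ← 1.261694 + 0.24·0.028128 = 1.268445
w(1.2) ≈ 1.2684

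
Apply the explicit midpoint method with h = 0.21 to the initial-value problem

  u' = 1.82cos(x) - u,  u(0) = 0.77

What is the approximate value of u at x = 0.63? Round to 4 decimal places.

Midpoint: k1 = f(x_n, u_n); k2 = f(x_n + h/2, u_n + (h/2)·k1); u_{n+1} = u_n + h·k2.
x=0.000000, u=0.770000:
  k1 = f(0.000000, 0.770000) = 1.050000
  k2 = f(0.105000, 0.880250) = 0.929726
  u ← 0.770000 + 0.21·0.929726 = 0.965243
x=0.210000, u=0.965243:
  k1 = f(0.210000, 0.965243) = 0.814774
  k2 = f(0.315000, 1.050794) = 0.679656
  u ← 0.965243 + 0.21·0.679656 = 1.107970
x=0.420000, u=1.107970:
  k1 = f(0.420000, 1.107970) = 0.553852
  k2 = f(0.525000, 1.166125) = 0.408765
  u ← 1.107970 + 0.21·0.408765 = 1.193811
u(0.63) ≈ 1.1938

1.1938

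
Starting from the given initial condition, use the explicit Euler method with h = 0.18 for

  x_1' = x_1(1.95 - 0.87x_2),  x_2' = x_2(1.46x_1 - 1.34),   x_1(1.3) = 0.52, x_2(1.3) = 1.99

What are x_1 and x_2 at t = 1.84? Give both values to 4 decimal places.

0.6371, 1.4625

Euler on (x_1,x_2): x_1_{n+1} = x_1_n + h·x_1', x_2_{n+1} = x_2_n + h·x_2'.
1.300000: (0.520000, 1.990000); f=(0.113724, -1.155792) → (0.540470, 1.781957)
1.480000: (0.540470, 1.781957); f=(0.216024, -0.981704) → (0.579355, 1.605251)
1.660000: (0.579355, 1.605251); f=(0.320633, -0.793222) → (0.637069, 1.462471)
(x_1(1.84), x_2(1.84)) ≈ (0.6371, 1.4625)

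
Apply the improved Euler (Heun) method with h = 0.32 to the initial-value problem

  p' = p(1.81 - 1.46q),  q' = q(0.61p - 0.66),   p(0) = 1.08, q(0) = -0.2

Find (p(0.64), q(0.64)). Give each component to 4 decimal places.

Heun on (p,q): k1 = f(x_n, state_n); k2 = f(x_n + h, state_n + h·k1); state_{n+1} = state_n + (h/2)·(k1 + k2).
0.000000: (1.080000, -0.200000)
  k1 = (2.270160, 0.000240)
  predictor → (1.806451, -0.199923)
  k2 = (3.796958, -0.088353)
  → (2.050739, -0.214098)
0.320000: (2.050739, -0.214098)
  k1 = (4.352864, -0.126521)
  predictor → (3.443655, -0.254585)
  k2 = (7.513002, -0.366763)
  → (3.949277, -0.293024)
(p(0.64), q(0.64)) ≈ (3.9493, -0.2930)

3.9493, -0.2930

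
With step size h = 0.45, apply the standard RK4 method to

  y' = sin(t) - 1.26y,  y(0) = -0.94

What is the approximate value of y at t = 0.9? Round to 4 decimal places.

RK4: k1 = f(t_n, y_n); k2 = f(t_n + h/2, y_n + (h/2)·k1); k3 = f(t_n + h/2, y_n + (h/2)·k2); k4 = f(t_n + h, y_n + h·k3); y_{n+1} = y_n + (h/6)·(k1 + 2k2 + 2k3 + k4).
t=0.000000, y=-0.940000:
  k1 = f(0.000000, -0.940000) = 1.184400
  k2 = f(0.225000, -0.673510) = 1.071729
  k3 = f(0.225000, -0.698861) = 1.103671
  k4 = f(0.450000, -0.443348) = 0.993584
  y ← -0.940000 + (0.45/6)·(k1 + 2k2 + 2k3 + k4) = -0.450341
t=0.450000, y=-0.450341:
  k1 = f(0.450000, -0.450341) = 1.002395
  k2 = f(0.675000, -0.224802) = 0.908148
  k3 = f(0.675000, -0.246008) = 0.934867
  k4 = f(0.900000, -0.029651) = 0.820687
  y ← -0.450341 + (0.45/6)·(k1 + 2k2 + 2k3 + k4) = -0.037158
y(0.9) ≈ -0.0372

-0.0372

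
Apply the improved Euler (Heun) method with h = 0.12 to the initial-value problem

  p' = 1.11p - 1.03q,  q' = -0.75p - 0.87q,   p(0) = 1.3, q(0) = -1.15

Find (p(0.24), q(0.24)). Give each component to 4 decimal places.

2.0233, -1.2022

Heun on (p,q): k1 = f(t_n, state_n); k2 = f(t_n + h, state_n + h·k1); state_{n+1} = state_n + (h/2)·(k1 + k2).
0.000000: (1.300000, -1.150000)
  k1 = (2.627500, 0.025500)
  predictor → (1.615300, -1.146940)
  k2 = (2.974331, -0.213637)
  → (1.636110, -1.161288)
0.120000: (1.636110, -1.161288)
  k1 = (3.012209, -0.216762)
  predictor → (1.997575, -1.187300)
  k2 = (3.440227, -0.465231)
  → (2.023256, -1.202208)
(p(0.24), q(0.24)) ≈ (2.0233, -1.2022)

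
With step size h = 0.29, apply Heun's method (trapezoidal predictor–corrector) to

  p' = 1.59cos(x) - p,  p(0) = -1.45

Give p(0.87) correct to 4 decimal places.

0.1494

Heun: k1 = f(x_n, p_n); k2 = f(x_n + h, p_n + h·k1); p_{n+1} = p_n + (h/2)·(k1 + k2).
x=0.000000, p=-1.450000:
  k1 = f(0.000000, -1.450000) = 3.040000
  k2 = f(0.290000, -0.568400) = 2.092008
  p ← -1.450000 + (0.29/2)·(3.040000 + 2.092008) = -0.705859
x=0.290000, p=-0.705859:
  k1 = f(0.290000, -0.705859) = 2.229467
  k2 = f(0.580000, -0.059314) = 1.389289
  p ← -0.705859 + (0.29/2)·(2.229467 + 1.389289) = -0.181139
x=0.580000, p=-0.181139:
  k1 = f(0.580000, -0.181139) = 1.511115
  k2 = f(0.870000, 0.257084) = 0.768190
  p ← -0.181139 + (0.29/2)·(1.511115 + 0.768190) = 0.149360
p(0.87) ≈ 0.1494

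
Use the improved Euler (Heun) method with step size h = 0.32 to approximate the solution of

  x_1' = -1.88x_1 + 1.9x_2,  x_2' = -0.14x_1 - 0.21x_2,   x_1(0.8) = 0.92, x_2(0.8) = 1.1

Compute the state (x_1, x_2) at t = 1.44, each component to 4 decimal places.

Heun on (x_1,x_2): k1 = f(t_n, state_n); k2 = f(t_n + h, state_n + h·k1); state_{n+1} = state_n + (h/2)·(k1 + k2).
0.800000: (0.920000, 1.100000)
  k1 = (0.360400, -0.359800)
  predictor → (1.035328, 0.984864)
  k2 = (-0.075175, -0.351767)
  → (0.965636, 0.986149)
1.120000: (0.965636, 0.986149)
  k1 = (0.058288, -0.342280)
  predictor → (0.984288, 0.876620)
  k2 = (-0.184885, -0.321890)
  → (0.945381, 0.879882)
(x_1(1.44), x_2(1.44)) ≈ (0.9454, 0.8799)

0.9454, 0.8799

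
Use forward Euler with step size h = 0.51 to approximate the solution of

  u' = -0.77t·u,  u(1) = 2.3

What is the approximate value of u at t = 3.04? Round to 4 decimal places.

0.0008

Euler: u_{n+1} = u_n + h·f(t_n, u_n).
t=1.000000, u=2.300000: f=-1.771000 → u ← 2.300000 + 0.51·(-1.771000) = 1.396790
t=1.510000, u=1.396790: f=-1.624048 → u ← 1.396790 + 0.51·(-1.624048) = 0.568526
t=2.020000, u=0.568526: f=-0.884285 → u ← 0.568526 + 0.51·(-0.884285) = 0.117540
t=2.530000, u=0.117540: f=-0.228980 → u ← 0.117540 + 0.51·(-0.228980) = 0.000760
u(3.04) ≈ 0.0008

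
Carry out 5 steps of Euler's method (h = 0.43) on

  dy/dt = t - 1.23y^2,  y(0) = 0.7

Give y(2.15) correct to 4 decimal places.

Euler: y_{n+1} = y_n + h·f(t_n, y_n).
t=0.000000, y=0.700000: f=-0.602700 → y ← 0.700000 + 0.43·(-0.602700) = 0.440839
t=0.430000, y=0.440839: f=0.190963 → y ← 0.440839 + 0.43·0.190963 = 0.522953
t=0.860000, y=0.522953: f=0.523620 → y ← 0.522953 + 0.43·0.523620 = 0.748110
t=1.290000, y=0.748110: f=0.601608 → y ← 0.748110 + 0.43·0.601608 = 1.006801
t=1.720000, y=1.006801: f=0.473212 → y ← 1.006801 + 0.43·0.473212 = 1.210282
y(2.15) ≈ 1.2103

1.2103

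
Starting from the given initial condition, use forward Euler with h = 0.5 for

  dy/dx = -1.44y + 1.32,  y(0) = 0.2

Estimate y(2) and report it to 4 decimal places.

0.9123

Euler: y_{n+1} = y_n + h·f(x_n, y_n).
x=0.000000, y=0.200000: f=1.032000 → y ← 0.200000 + 0.5·1.032000 = 0.716000
x=0.500000, y=0.716000: f=0.288960 → y ← 0.716000 + 0.5·0.288960 = 0.860480
x=1.000000, y=0.860480: f=0.080909 → y ← 0.860480 + 0.5·0.080909 = 0.900934
x=1.500000, y=0.900934: f=0.022654 → y ← 0.900934 + 0.5·0.022654 = 0.912262
y(2) ≈ 0.9123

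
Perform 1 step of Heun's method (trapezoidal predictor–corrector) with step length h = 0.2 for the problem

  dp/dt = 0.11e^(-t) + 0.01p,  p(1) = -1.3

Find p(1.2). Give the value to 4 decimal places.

-1.2952

Heun: k1 = f(t_n, p_n); k2 = f(t_n + h, p_n + h·k1); p_{n+1} = p_n + (h/2)·(k1 + k2).
t=1.000000, p=-1.300000:
  k1 = f(1.000000, -1.300000) = 0.027467
  k2 = f(1.200000, -1.294507) = 0.020186
  p ← -1.300000 + (0.2/2)·(0.027467 + 0.020186) = -1.295235
p(1.2) ≈ -1.2952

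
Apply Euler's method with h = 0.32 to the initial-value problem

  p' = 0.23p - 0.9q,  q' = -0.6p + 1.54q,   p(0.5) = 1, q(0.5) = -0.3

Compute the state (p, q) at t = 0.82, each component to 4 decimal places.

Euler on (p,q): p_{n+1} = p_n + h·p', q_{n+1} = q_n + h·q'.
0.500000: (1.000000, -0.300000); f=(0.500000, -1.062000) → (1.160000, -0.639840)
(p(0.82), q(0.82)) ≈ (1.1600, -0.6398)

1.1600, -0.6398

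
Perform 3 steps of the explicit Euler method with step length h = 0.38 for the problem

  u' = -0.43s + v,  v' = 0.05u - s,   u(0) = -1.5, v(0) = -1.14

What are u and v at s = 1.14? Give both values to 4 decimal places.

Euler on (u,v): u_{n+1} = u_n + h·u', v_{n+1} = v_n + h·v'.
0.000000: (-1.500000, -1.140000); f=(-1.140000, -0.075000) → (-1.933200, -1.168500)
0.380000: (-1.933200, -1.168500); f=(-1.331900, -0.476660) → (-2.439322, -1.349631)
0.760000: (-2.439322, -1.349631); f=(-1.676431, -0.881966) → (-3.076366, -1.684778)
(u(1.14), v(1.14)) ≈ (-3.0764, -1.6848)

-3.0764, -1.6848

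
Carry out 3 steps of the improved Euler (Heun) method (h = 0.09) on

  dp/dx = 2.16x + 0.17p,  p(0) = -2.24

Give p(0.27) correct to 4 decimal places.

Heun: k1 = f(x_n, p_n); k2 = f(x_n + h, p_n + h·k1); p_{n+1} = p_n + (h/2)·(k1 + k2).
x=0.000000, p=-2.240000:
  k1 = f(0.000000, -2.240000) = -0.380800
  k2 = f(0.090000, -2.274272) = -0.192226
  p ← -2.240000 + (0.09/2)·(-0.380800 + (-0.192226)) = -2.265786
x=0.090000, p=-2.265786:
  k1 = f(0.090000, -2.265786) = -0.190784
  k2 = f(0.180000, -2.282957) = 0.000697
  p ← -2.265786 + (0.09/2)·(-0.190784 + 0.000697) = -2.274340
x=0.180000, p=-2.274340:
  k1 = f(0.180000, -2.274340) = 0.002162
  k2 = f(0.270000, -2.274145) = 0.196595
  p ← -2.274340 + (0.09/2)·(0.002162 + 0.196595) = -2.265396
p(0.27) ≈ -2.2654

-2.2654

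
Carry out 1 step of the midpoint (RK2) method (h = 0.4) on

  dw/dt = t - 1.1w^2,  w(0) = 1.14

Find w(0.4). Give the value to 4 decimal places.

0.8990

Midpoint: k1 = f(t_n, w_n); k2 = f(t_n + h/2, w_n + (h/2)·k1); w_{n+1} = w_n + h·k2.
t=0.000000, w=1.140000:
  k1 = f(0.000000, 1.140000) = -1.429560
  k2 = f(0.200000, 0.854088) = -0.602413
  w ← 1.140000 + 0.4·(-0.602413) = 0.899035
w(0.4) ≈ 0.8990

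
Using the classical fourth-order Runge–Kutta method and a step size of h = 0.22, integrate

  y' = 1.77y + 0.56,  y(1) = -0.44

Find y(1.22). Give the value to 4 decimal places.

RK4: k1 = f(x_n, y_n); k2 = f(x_n + h/2, y_n + (h/2)·k1); k3 = f(x_n + h/2, y_n + (h/2)·k2); k4 = f(x_n + h, y_n + h·k3); y_{n+1} = y_n + (h/6)·(k1 + 2k2 + 2k3 + k4).
x=1.000000, y=-0.440000:
  k1 = f(1.000000, -0.440000) = -0.218800
  k2 = f(1.110000, -0.464068) = -0.261400
  k3 = f(1.110000, -0.468754) = -0.269695
  k4 = f(1.220000, -0.499333) = -0.323819
  y ← -0.440000 + (0.22/6)·(k1 + 2k2 + 2k3 + k4) = -0.498843
y(1.22) ≈ -0.4988

-0.4988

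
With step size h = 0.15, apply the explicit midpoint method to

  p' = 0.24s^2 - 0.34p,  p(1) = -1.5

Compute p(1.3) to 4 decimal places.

Midpoint: k1 = f(s_n, p_n); k2 = f(s_n + h/2, p_n + (h/2)·k1); p_{n+1} = p_n + h·k2.
s=1.000000, p=-1.500000:
  k1 = f(1.000000, -1.500000) = 0.750000
  k2 = f(1.075000, -1.443750) = 0.768225
  p ← -1.500000 + 0.15·0.768225 = -1.384766
s=1.150000, p=-1.384766:
  k1 = f(1.150000, -1.384766) = 0.788221
  k2 = f(1.225000, -1.325650) = 0.810871
  p ← -1.384766 + 0.15·0.810871 = -1.263136
p(1.3) ≈ -1.2631

-1.2631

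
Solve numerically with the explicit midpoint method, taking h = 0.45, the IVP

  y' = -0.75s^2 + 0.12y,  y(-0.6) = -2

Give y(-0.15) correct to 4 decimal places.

-2.1617

Midpoint: k1 = f(s_n, y_n); k2 = f(s_n + h/2, y_n + (h/2)·k1); y_{n+1} = y_n + h·k2.
s=-0.600000, y=-2.000000:
  k1 = f(-0.600000, -2.000000) = -0.510000
  k2 = f(-0.375000, -2.114750) = -0.359239
  y ← -2.000000 + 0.45·(-0.359239) = -2.161657
y(-0.15) ≈ -2.1617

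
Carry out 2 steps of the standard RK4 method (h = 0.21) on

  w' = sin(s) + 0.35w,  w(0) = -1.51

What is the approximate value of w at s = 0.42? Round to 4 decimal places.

RK4: k1 = f(s_n, w_n); k2 = f(s_n + h/2, w_n + (h/2)·k1); k3 = f(s_n + h/2, w_n + (h/2)·k2); k4 = f(s_n + h, w_n + h·k3); w_{n+1} = w_n + (h/6)·(k1 + 2k2 + 2k3 + k4).
s=0.000000, w=-1.510000:
  k1 = f(0.000000, -1.510000) = -0.528500
  k2 = f(0.105000, -1.565492) = -0.443115
  k3 = f(0.105000, -1.556527) = -0.439977
  k4 = f(0.210000, -1.602395) = -0.352378
  w ← -1.510000 + (0.21/6)·(k1 + 2k2 + 2k3 + k4) = -1.602647
s=0.210000, w=-1.602647:
  k1 = f(0.210000, -1.602647) = -0.352467
  k2 = f(0.315000, -1.639656) = -0.264063
  k3 = f(0.315000, -1.630374) = -0.260814
  k4 = f(0.420000, -1.657418) = -0.172336
  w ← -1.602647 + (0.21/6)·(k1 + 2k2 + 2k3 + k4) = -1.657757
w(0.42) ≈ -1.6578

-1.6578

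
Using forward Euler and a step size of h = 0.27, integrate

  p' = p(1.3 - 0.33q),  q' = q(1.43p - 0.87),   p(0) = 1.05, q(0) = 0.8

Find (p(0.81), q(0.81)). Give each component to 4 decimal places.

2.1186, 1.7105

Euler on (p,q): p_{n+1} = p_n + h·p', q_{n+1} = q_n + h·q'.
0.000000: (1.050000, 0.800000); f=(1.087800, 0.505200) → (1.343706, 0.936404)
0.270000: (1.343706, 0.936404); f=(1.331595, 0.984628) → (1.703237, 1.202254)
0.540000: (1.703237, 1.202254); f=(1.538459, 1.882282) → (2.118621, 1.710470)
(p(0.81), q(0.81)) ≈ (2.1186, 1.7105)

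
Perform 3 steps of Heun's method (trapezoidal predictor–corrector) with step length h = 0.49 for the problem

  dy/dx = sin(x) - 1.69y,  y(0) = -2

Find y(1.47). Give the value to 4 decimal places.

Heun: k1 = f(x_n, y_n); k2 = f(x_n + h, y_n + h·k1); y_{n+1} = y_n + (h/2)·(k1 + k2).
x=0.000000, y=-2.000000:
  k1 = f(0.000000, -2.000000) = 3.380000
  k2 = f(0.490000, -0.343800) = 1.051648
  y ← -2.000000 + (0.49/2)·(3.380000 + 1.051648) = -0.914246
x=0.490000, y=-0.914246:
  k1 = f(0.490000, -0.914246) = 2.015702
  k2 = f(0.980000, 0.073448) = 0.706371
  y ← -0.914246 + (0.49/2)·(2.015702 + 0.706371) = -0.247338
x=0.980000, y=-0.247338:
  k1 = f(0.980000, -0.247338) = 1.248499
  k2 = f(1.470000, 0.364426) = 0.379044
  y ← -0.247338 + (0.49/2)·(1.248499 + 0.379044) = 0.151410
y(1.47) ≈ 0.1514

0.1514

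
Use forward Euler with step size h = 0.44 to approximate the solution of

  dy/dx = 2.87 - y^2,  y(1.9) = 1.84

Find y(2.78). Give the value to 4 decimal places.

Euler: y_{n+1} = y_n + h·f(x_n, y_n).
x=1.900000, y=1.840000: f=-0.515600 → y ← 1.840000 + 0.44·(-0.515600) = 1.613136
x=2.340000, y=1.613136: f=0.267792 → y ← 1.613136 + 0.44·0.267792 = 1.730965
y(2.78) ≈ 1.7310

1.7310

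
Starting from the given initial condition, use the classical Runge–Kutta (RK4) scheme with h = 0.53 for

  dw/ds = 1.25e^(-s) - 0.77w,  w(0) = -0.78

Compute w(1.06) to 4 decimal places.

RK4: k1 = f(s_n, w_n); k2 = f(s_n + h/2, w_n + (h/2)·k1); k3 = f(s_n + h/2, w_n + (h/2)·k2); k4 = f(s_n + h, w_n + h·k3); w_{n+1} = w_n + (h/6)·(k1 + 2k2 + 2k3 + k4).
s=0.000000, w=-0.780000:
  k1 = f(0.000000, -0.780000) = 1.850600
  k2 = f(0.265000, -0.289591) = 1.181993
  k3 = f(0.265000, -0.466772) = 1.318422
  k4 = f(0.530000, -0.081236) = 0.798308
  w ← -0.780000 + (0.53/6)·(k1 + 2k2 + 2k3 + k4) = -0.104273
s=0.530000, w=-0.104273:
  k1 = f(0.530000, -0.104273) = 0.816047
  k2 = f(0.795000, 0.111979) = 0.478253
  k3 = f(0.795000, 0.022464) = 0.547179
  k4 = f(1.060000, 0.185732) = 0.290056
  w ← -0.104273 + (0.53/6)·(k1 + 2k2 + 2k3 + k4) = 0.174592
w(1.06) ≈ 0.1746

0.1746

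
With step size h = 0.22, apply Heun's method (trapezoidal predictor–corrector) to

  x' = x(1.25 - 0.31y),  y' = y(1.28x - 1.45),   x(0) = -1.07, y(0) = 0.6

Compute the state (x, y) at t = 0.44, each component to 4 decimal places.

-1.7683, 0.1775

Heun on (x,y): k1 = f(t_n, state_n); k2 = f(t_n + h, state_n + h·k1); state_{n+1} = state_n + (h/2)·(k1 + k2).
0.000000: (-1.070000, 0.600000)
  k1 = (-1.138480, -1.691760)
  predictor → (-1.320466, 0.227813)
  k2 = (-1.557328, -0.715377)
  → (-1.366539, 0.335215)
0.220000: (-1.366539, 0.335215)
  k1 = (-1.566167, -1.072410)
  predictor → (-1.711096, 0.099285)
  k2 = (-2.086205, -0.361417)
  → (-1.768300, 0.177494)
(x(0.44), y(0.44)) ≈ (-1.7683, 0.1775)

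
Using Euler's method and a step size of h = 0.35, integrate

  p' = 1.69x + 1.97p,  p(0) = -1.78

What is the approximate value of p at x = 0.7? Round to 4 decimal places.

-4.8738

Euler: p_{n+1} = p_n + h·f(x_n, p_n).
x=0.000000, p=-1.780000: f=-3.506600 → p ← -1.780000 + 0.35·(-3.506600) = -3.007310
x=0.350000, p=-3.007310: f=-5.332901 → p ← -3.007310 + 0.35·(-5.332901) = -4.873825
p(0.7) ≈ -4.8738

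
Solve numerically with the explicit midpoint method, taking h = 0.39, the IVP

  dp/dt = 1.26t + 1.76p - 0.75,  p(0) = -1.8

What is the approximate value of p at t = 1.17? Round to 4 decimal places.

Midpoint: k1 = f(t_n, p_n); k2 = f(t_n + h/2, p_n + (h/2)·k1); p_{n+1} = p_n + h·k2.
t=0.000000, p=-1.800000:
  k1 = f(0.000000, -1.800000) = -3.918000
  k2 = f(0.195000, -2.564010) = -5.016958
  p ← -1.800000 + 0.39·(-5.016958) = -3.756613
t=0.390000, p=-3.756613:
  k1 = f(0.390000, -3.756613) = -6.870240
  k2 = f(0.585000, -5.096310) = -8.982406
  p ← -3.756613 + 0.39·(-8.982406) = -7.259752
t=0.780000, p=-7.259752:
  k1 = f(0.780000, -7.259752) = -12.544363
  k2 = f(0.975000, -9.705903) = -16.603889
  p ← -7.259752 + 0.39·(-16.603889) = -13.735268
p(1.17) ≈ -13.7353

-13.7353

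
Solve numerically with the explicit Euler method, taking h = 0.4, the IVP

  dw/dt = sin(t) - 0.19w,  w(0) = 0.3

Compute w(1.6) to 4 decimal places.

Euler: w_{n+1} = w_n + h·f(t_n, w_n).
t=0.000000, w=0.300000: f=-0.057000 → w ← 0.300000 + 0.4·(-0.057000) = 0.277200
t=0.400000, w=0.277200: f=0.336750 → w ← 0.277200 + 0.4·0.336750 = 0.411900
t=0.800000, w=0.411900: f=0.639095 → w ← 0.411900 + 0.4·0.639095 = 0.667538
t=1.200000, w=0.667538: f=0.805207 → w ← 0.667538 + 0.4·0.805207 = 0.989621
w(1.6) ≈ 0.9896

0.9896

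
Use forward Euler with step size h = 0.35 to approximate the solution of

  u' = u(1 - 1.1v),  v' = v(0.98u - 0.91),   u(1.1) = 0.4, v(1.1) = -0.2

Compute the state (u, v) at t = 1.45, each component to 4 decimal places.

0.5708, -0.1637

Euler on (u,v): u_{n+1} = u_n + h·u', v_{n+1} = v_n + h·v'.
1.100000: (0.400000, -0.200000); f=(0.488000, 0.103600) → (0.570800, -0.163740)
(u(1.45), v(1.45)) ≈ (0.5708, -0.1637)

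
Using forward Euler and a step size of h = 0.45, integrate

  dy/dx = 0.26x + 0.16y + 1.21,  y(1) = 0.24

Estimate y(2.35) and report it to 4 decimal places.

Euler: y_{n+1} = y_n + h·f(x_n, y_n).
x=1.000000, y=0.240000: f=1.508400 → y ← 0.240000 + 0.45·1.508400 = 0.918780
x=1.450000, y=0.918780: f=1.734005 → y ← 0.918780 + 0.45·1.734005 = 1.699082
x=1.900000, y=1.699082: f=1.975853 → y ← 1.699082 + 0.45·1.975853 = 2.588216
y(2.35) ≈ 2.5882

2.5882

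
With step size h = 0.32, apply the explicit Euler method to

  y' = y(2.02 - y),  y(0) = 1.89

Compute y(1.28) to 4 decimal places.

Euler: y_{n+1} = y_n + h·f(s_n, y_n).
s=0.000000, y=1.890000: f=0.245700 → y ← 1.890000 + 0.32·0.245700 = 1.968624
s=0.320000, y=1.968624: f=0.101140 → y ← 1.968624 + 0.32·0.101140 = 2.000989
s=0.640000, y=2.000989: f=0.038041 → y ← 2.000989 + 0.32·0.038041 = 2.013162
s=0.960000, y=2.013162: f=0.013766 → y ← 2.013162 + 0.32·0.013766 = 2.017567
y(1.28) ≈ 2.0176

2.0176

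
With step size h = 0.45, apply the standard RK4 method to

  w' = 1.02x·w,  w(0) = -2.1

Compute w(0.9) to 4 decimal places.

RK4: k1 = f(x_n, w_n); k2 = f(x_n + h/2, w_n + (h/2)·k1); k3 = f(x_n + h/2, w_n + (h/2)·k2); k4 = f(x_n + h, w_n + h·k3); w_{n+1} = w_n + (h/6)·(k1 + 2k2 + 2k3 + k4).
x=0.000000, w=-2.100000:
  k1 = f(0.000000, -2.100000) = 0.000000
  k2 = f(0.225000, -2.100000) = -0.481950
  k3 = f(0.225000, -2.208439) = -0.506837
  k4 = f(0.450000, -2.328077) = -1.068587
  w ← -2.100000 + (0.45/6)·(k1 + 2k2 + 2k3 + k4) = -2.328462
x=0.450000, w=-2.328462:
  k1 = f(0.450000, -2.328462) = -1.068764
  k2 = f(0.675000, -2.568934) = -1.768711
  k3 = f(0.675000, -2.726422) = -1.877142
  k4 = f(0.900000, -3.173176) = -2.912975
  w ← -2.328462 + (0.45/6)·(k1 + 2k2 + 2k3 + k4) = -3.173970
w(0.9) ≈ -3.1740

-3.1740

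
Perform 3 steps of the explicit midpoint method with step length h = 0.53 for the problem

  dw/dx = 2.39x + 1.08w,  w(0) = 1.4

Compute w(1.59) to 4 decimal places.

12.4838

Midpoint: k1 = f(x_n, w_n); k2 = f(x_n + h/2, w_n + (h/2)·k1); w_{n+1} = w_n + h·k2.
x=0.000000, w=1.400000:
  k1 = f(0.000000, 1.400000) = 1.512000
  k2 = f(0.265000, 1.800680) = 2.578084
  w ← 1.400000 + 0.53·2.578084 = 2.766385
x=0.530000, w=2.766385:
  k1 = f(0.530000, 2.766385) = 4.254396
  k2 = f(0.795000, 3.893800) = 6.105354
  w ← 2.766385 + 0.53·6.105354 = 6.002222
x=1.060000, w=6.002222:
  k1 = f(1.060000, 6.002222) = 9.015800
  k2 = f(1.325000, 8.391409) = 12.229472
  w ← 6.002222 + 0.53·12.229472 = 12.483842
w(1.59) ≈ 12.4838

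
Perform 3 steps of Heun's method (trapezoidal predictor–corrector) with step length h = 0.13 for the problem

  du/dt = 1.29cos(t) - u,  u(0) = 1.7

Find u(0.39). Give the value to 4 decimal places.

1.5556

Heun: k1 = f(t_n, u_n); k2 = f(t_n + h, u_n + h·k1); u_{n+1} = u_n + (h/2)·(k1 + k2).
t=0.000000, u=1.700000:
  k1 = f(0.000000, 1.700000) = -0.410000
  k2 = f(0.130000, 1.646700) = -0.367585
  u ← 1.700000 + (0.13/2)·(-0.410000 + (-0.367585)) = 1.649457
t=0.130000, u=1.649457:
  k1 = f(0.130000, 1.649457) = -0.370342
  k2 = f(0.260000, 1.601312) = -0.354669
  u ← 1.649457 + (0.13/2)·(-0.370342 + (-0.354669)) = 1.602331
t=0.260000, u=1.602331:
  k1 = f(0.260000, 1.602331) = -0.355688
  k2 = f(0.390000, 1.556092) = -0.362959
  u ← 1.602331 + (0.13/2)·(-0.355688 + (-0.362959)) = 1.555619
u(0.39) ≈ 1.5556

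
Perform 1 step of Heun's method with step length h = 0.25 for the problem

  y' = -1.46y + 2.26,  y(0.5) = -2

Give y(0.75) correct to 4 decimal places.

Heun: k1 = f(x_n, y_n); k2 = f(x_n + h, y_n + h·k1); y_{n+1} = y_n + (h/2)·(k1 + k2).
x=0.500000, y=-2.000000:
  k1 = f(0.500000, -2.000000) = 5.180000
  k2 = f(0.750000, -0.705000) = 3.289300
  y ← -2.000000 + (0.25/2)·(5.180000 + 3.289300) = -0.941337
y(0.75) ≈ -0.9413

-0.9413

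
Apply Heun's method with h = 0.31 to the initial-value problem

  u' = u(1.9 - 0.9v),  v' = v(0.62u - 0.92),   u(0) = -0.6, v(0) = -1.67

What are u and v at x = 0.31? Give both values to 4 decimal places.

-1.4518, -1.0742

Heun on (u,v): k1 = f(x_n, state_n); k2 = f(x_n + h, state_n + h·k1); state_{n+1} = state_n + (h/2)·(k1 + k2).
0.000000: (-0.600000, -1.670000)
  k1 = (-2.041800, 2.157640)
  predictor → (-1.232958, -1.001132)
  k2 = (-3.453538, 1.686340)
  → (-1.451777, -1.074183)
(u(0.31), v(0.31)) ≈ (-1.4518, -1.0742)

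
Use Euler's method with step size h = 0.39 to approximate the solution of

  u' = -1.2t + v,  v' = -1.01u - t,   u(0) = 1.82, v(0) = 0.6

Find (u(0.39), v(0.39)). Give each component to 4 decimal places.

2.0540, -0.1169

Euler on (u,v): u_{n+1} = u_n + h·u', v_{n+1} = v_n + h·v'.
0.000000: (1.820000, 0.600000); f=(0.600000, -1.838200) → (2.054000, -0.116898)
(u(0.39), v(0.39)) ≈ (2.0540, -0.1169)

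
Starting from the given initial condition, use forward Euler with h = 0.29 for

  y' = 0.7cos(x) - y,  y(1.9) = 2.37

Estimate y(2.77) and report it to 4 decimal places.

0.5713

Euler: y_{n+1} = y_n + h·f(x_n, y_n).
x=1.900000, y=2.370000: f=-2.596303 → y ← 2.370000 + 0.29·(-2.596303) = 1.617072
x=2.190000, y=1.617072: f=-2.023343 → y ← 1.617072 + 0.29·(-2.023343) = 1.030303
x=2.480000, y=1.030303: f=-1.582613 → y ← 1.030303 + 0.29·(-1.582613) = 0.571345
y(2.77) ≈ 0.5713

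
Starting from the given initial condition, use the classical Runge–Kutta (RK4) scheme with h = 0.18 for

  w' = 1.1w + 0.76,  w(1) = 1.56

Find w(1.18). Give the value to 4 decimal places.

RK4: k1 = f(x_n, w_n); k2 = f(x_n + h/2, w_n + (h/2)·k1); k3 = f(x_n + h/2, w_n + (h/2)·k2); k4 = f(x_n + h, w_n + h·k3); w_{n+1} = w_n + (h/6)·(k1 + 2k2 + 2k3 + k4).
x=1.000000, w=1.560000:
  k1 = f(1.000000, 1.560000) = 2.476000
  k2 = f(1.090000, 1.782840) = 2.721124
  k3 = f(1.090000, 1.804901) = 2.745391
  k4 = f(1.180000, 2.054170) = 3.019587
  w ← 1.560000 + (0.18/6)·(k1 + 2k2 + 2k3 + k4) = 2.052859
w(1.18) ≈ 2.0529

2.0529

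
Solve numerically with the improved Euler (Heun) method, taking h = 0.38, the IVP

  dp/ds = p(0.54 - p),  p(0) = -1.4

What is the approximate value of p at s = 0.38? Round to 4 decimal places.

-3.2894

Heun: k1 = f(s_n, p_n); k2 = f(s_n + h, p_n + h·k1); p_{n+1} = p_n + (h/2)·(k1 + k2).
s=0.000000, p=-1.400000:
  k1 = f(0.000000, -1.400000) = -2.716000
  k2 = f(0.380000, -2.432080) = -7.228336
  p ← -1.400000 + (0.38/2)·(-2.716000 + (-7.228336)) = -3.289424
p(0.38) ≈ -3.2894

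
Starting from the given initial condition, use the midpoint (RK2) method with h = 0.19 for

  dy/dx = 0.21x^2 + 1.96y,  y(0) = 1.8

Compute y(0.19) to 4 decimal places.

2.5955

Midpoint: k1 = f(x_n, y_n); k2 = f(x_n + h/2, y_n + (h/2)·k1); y_{n+1} = y_n + h·k2.
x=0.000000, y=1.800000:
  k1 = f(0.000000, 1.800000) = 3.528000
  k2 = f(0.095000, 2.135160) = 4.186809
  y ← 1.800000 + 0.19·4.186809 = 2.595494
y(0.19) ≈ 2.5955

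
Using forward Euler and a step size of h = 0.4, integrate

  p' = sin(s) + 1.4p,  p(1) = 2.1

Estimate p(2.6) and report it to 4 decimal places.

Euler: p_{n+1} = p_n + h·f(s_n, p_n).
s=1.000000, p=2.100000: f=3.781471 → p ← 2.100000 + 0.4·3.781471 = 3.612588
s=1.400000, p=3.612588: f=6.043073 → p ← 3.612588 + 0.4·6.043073 = 6.029818
s=1.800000, p=6.029818: f=9.415593 → p ← 6.029818 + 0.4·9.415593 = 9.796055
s=2.200000, p=9.796055: f=14.522973 → p ← 9.796055 + 0.4·14.522973 = 15.605244
p(2.6) ≈ 15.6052

15.6052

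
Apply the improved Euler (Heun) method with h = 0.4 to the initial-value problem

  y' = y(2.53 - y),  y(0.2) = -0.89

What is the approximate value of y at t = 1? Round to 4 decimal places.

Heun: k1 = f(t_n, y_n); k2 = f(t_n + h, y_n + h·k1); y_{n+1} = y_n + (h/2)·(k1 + k2).
t=0.200000, y=-0.890000:
  k1 = f(0.200000, -0.890000) = -3.043800
  k2 = f(0.600000, -2.107520) = -9.773666
  y ← -0.890000 + (0.4/2)·(-3.043800 + (-9.773666)) = -3.453493
t=0.600000, y=-3.453493:
  k1 = f(0.600000, -3.453493) = -20.663953
  k2 = f(1.000000, -11.719075) = -166.985968
  y ← -3.453493 + (0.4/2)·(-20.663953 + (-166.985968)) = -40.983477
y(1) ≈ -40.9835

-40.9835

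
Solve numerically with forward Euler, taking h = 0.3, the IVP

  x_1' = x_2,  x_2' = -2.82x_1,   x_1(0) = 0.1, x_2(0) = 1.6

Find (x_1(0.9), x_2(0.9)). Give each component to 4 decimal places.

1.3420, 0.1494

Euler on (x_1,x_2): x_1_{n+1} = x_1_n + h·x_1', x_2_{n+1} = x_2_n + h·x_2'.
0.000000: (0.100000, 1.600000); f=(1.600000, -0.282000) → (0.580000, 1.515400)
0.300000: (0.580000, 1.515400); f=(1.515400, -1.635600) → (1.034620, 1.024720)
0.600000: (1.034620, 1.024720); f=(1.024720, -2.917628) → (1.342036, 0.149431)
(x_1(0.9), x_2(0.9)) ≈ (1.3420, 0.1494)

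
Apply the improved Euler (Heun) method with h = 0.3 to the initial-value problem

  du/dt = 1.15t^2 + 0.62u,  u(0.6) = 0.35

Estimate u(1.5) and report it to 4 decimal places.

2.0998

Heun: k1 = f(t_n, u_n); k2 = f(t_n + h, u_n + h·k1); u_{n+1} = u_n + (h/2)·(k1 + k2).
t=0.600000, u=0.350000:
  k1 = f(0.600000, 0.350000) = 0.631000
  k2 = f(0.900000, 0.539300) = 1.265866
  u ← 0.350000 + (0.3/2)·(0.631000 + 1.265866) = 0.634530
t=0.900000, u=0.634530:
  k1 = f(0.900000, 0.634530) = 1.324909
  k2 = f(1.200000, 1.032002) = 2.295842
  u ← 0.634530 + (0.3/2)·(1.324909 + 2.295842) = 1.177642
t=1.200000, u=1.177642:
  k1 = f(1.200000, 1.177642) = 2.386138
  k2 = f(1.500000, 1.893484) = 3.761460
  u ← 1.177642 + (0.3/2)·(2.386138 + 3.761460) = 2.099782
u(1.5) ≈ 2.0998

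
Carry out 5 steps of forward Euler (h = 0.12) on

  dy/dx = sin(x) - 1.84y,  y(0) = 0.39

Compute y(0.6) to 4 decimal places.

0.2245

Euler: y_{n+1} = y_n + h·f(x_n, y_n).
x=0.000000, y=0.390000: f=-0.717600 → y ← 0.390000 + 0.12·(-0.717600) = 0.303888
x=0.120000, y=0.303888: f=-0.439442 → y ← 0.303888 + 0.12·(-0.439442) = 0.251155
x=0.240000, y=0.251155: f=-0.224423 → y ← 0.251155 + 0.12·(-0.224423) = 0.224224
x=0.360000, y=0.224224: f=-0.060298 → y ← 0.224224 + 0.12·(-0.060298) = 0.216988
x=0.480000, y=0.216988: f=0.062520 → y ← 0.216988 + 0.12·0.062520 = 0.224491
y(0.6) ≈ 0.2245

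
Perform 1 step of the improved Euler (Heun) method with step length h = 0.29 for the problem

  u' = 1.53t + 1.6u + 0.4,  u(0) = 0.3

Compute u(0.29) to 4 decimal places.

Heun: k1 = f(t_n, u_n); k2 = f(t_n + h, u_n + h·k1); u_{n+1} = u_n + (h/2)·(k1 + k2).
t=0.000000, u=0.300000:
  k1 = f(0.000000, 0.300000) = 0.880000
  k2 = f(0.290000, 0.555200) = 1.732020
  u ← 0.300000 + (0.29/2)·(0.880000 + 1.732020) = 0.678743
u(0.29) ≈ 0.6787

0.6787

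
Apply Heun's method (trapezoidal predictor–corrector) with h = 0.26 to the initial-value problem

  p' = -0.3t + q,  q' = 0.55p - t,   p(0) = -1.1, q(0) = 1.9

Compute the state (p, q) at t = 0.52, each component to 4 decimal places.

Heun on (p,q): k1 = f(t_n, state_n); k2 = f(t_n + h, state_n + h·k1); state_{n+1} = state_n + (h/2)·(k1 + k2).
0.000000: (-1.100000, 1.900000)
  k1 = (1.900000, -0.605000)
  predictor → (-0.606000, 1.742700)
  k2 = (1.664700, -0.593300)
  → (-0.636589, 1.744221)
0.260000: (-0.636589, 1.744221)
  k1 = (1.666221, -0.610124)
  predictor → (-0.203372, 1.585589)
  k2 = (1.429589, -0.631854)
  → (-0.234134, 1.582764)
(p(0.52), q(0.52)) ≈ (-0.2341, 1.5828)

-0.2341, 1.5828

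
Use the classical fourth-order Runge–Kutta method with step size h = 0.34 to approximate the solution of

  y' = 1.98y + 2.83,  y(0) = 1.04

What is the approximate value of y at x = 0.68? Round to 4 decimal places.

8.0491

RK4: k1 = f(x_n, y_n); k2 = f(x_n + h/2, y_n + (h/2)·k1); k3 = f(x_n + h/2, y_n + (h/2)·k2); k4 = f(x_n + h, y_n + h·k3); y_{n+1} = y_n + (h/6)·(k1 + 2k2 + 2k3 + k4).
x=0.000000, y=1.040000:
  k1 = f(0.000000, 1.040000) = 4.889200
  k2 = f(0.170000, 1.871164) = 6.534905
  k3 = f(0.170000, 2.150934) = 7.088849
  k4 = f(0.340000, 3.450209) = 9.661413
  y ← 1.040000 + (0.34/6)·(k1 + 2k2 + 2k3 + k4) = 3.408560
x=0.340000, y=3.408560:
  k1 = f(0.340000, 3.408560) = 9.578949
  k2 = f(0.510000, 5.036982) = 12.803223
  k3 = f(0.510000, 5.585108) = 13.888514
  k4 = f(0.680000, 8.130655) = 18.928697
  y ← 3.408560 + (0.34/6)·(k1 + 2k2 + 2k3 + k4) = 8.049057
y(0.68) ≈ 8.0491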